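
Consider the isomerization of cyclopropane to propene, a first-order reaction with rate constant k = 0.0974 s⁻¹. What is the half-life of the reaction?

7.117 s

Step 1: For a first-order reaction, t₁/₂ = ln(2)/k
Step 2: t₁/₂ = ln(2)/0.0974
Step 3: t₁/₂ = 0.6931/0.0974 = 7.117 s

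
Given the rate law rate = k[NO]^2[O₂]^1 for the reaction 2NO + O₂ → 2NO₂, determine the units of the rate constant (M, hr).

M⁻²·hr⁻¹

Step 1: Overall order = 2 + 1 = 3.
Step 2: rate has units M·hr⁻¹; [NO]^2[O₂]^1 has units M^3.
Step 3: k = rate/([NO]^2[O₂]^1), so units of k = M^(1-3)·hr⁻¹ = M⁻²·hr⁻¹.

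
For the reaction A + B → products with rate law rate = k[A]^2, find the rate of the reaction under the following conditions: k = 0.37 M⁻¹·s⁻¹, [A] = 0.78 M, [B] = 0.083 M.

0.2251 M/s

Step 1: The rate law is rate = k[A]^2
Step 2: Note that the rate does not depend on [B] (zero order in B).
Step 3: rate = 0.37 × (0.78)^2 = 0.225108 M/s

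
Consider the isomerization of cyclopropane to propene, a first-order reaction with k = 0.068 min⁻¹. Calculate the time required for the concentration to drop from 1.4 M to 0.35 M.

20.39 min

Step 1: For first-order: t = ln([cyclopropane]₀/[cyclopropane])/k
Step 2: t = ln(1.4/0.35)/0.068
Step 3: t = ln(4)/0.068
Step 4: t = 1.386/0.068 = 20.39 min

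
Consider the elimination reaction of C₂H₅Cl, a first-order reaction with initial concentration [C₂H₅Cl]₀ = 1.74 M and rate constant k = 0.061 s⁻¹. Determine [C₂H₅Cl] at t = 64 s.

0.03508 M

Step 1: For a first-order reaction: [C₂H₅Cl] = [C₂H₅Cl]₀ × e^(-kt)
Step 2: [C₂H₅Cl] = 1.74 × e^(-0.061 × 64)
Step 3: [C₂H₅Cl] = 1.74 × e^(-3.904)
Step 4: [C₂H₅Cl] = 1.74 × 0.0201611 = 0.03508 M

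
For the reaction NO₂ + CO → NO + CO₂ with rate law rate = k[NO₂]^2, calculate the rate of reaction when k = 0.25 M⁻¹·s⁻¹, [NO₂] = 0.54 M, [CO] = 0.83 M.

0.0729 M/s

Step 1: The rate law is rate = k[NO₂]^2
Step 2: Note that the rate does not depend on [CO] (zero order in CO).
Step 3: rate = 0.25 × (0.54)^2 = 0.0729 M/s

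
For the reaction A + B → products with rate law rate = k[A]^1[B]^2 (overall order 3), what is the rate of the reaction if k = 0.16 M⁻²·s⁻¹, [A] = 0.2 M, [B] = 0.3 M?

0.00288 M/s

Step 1: The rate law is rate = k[A]^1[B]^2, overall order = 1+2 = 3
Step 2: Substitute values: rate = 0.16 × (0.2)^1 × (0.3)^2
Step 3: rate = 0.16 × 0.2 × 0.09 = 0.00288 M/s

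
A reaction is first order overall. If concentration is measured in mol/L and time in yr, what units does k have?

yr⁻¹

Step 1: For overall order n, rate = k × (concentration)^n.
Step 2: Rate has units mol/L·yr⁻¹; concentration term has units (mol/L)^1.
Step 3: k = rate / (concentration)^n, so units of k = (mol/L)^(1-1)·yr⁻¹ = yr⁻¹.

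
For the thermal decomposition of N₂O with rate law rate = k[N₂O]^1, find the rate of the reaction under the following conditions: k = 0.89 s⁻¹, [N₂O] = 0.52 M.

0.4628 M/s

Step 1: Identify the rate law: rate = k[N₂O]^1
Step 2: Substitute values: rate = 0.89 × (0.52)^1
Step 3: Calculate: rate = 0.89 × 0.52 = 0.4628 M/s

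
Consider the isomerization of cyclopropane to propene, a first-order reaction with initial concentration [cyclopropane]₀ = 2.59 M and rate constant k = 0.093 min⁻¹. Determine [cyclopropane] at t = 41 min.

0.05719 M

Step 1: For a first-order reaction: [cyclopropane] = [cyclopropane]₀ × e^(-kt)
Step 2: [cyclopropane] = 2.59 × e^(-0.093 × 41)
Step 3: [cyclopropane] = 2.59 × e^(-3.813)
Step 4: [cyclopropane] = 2.59 × 0.0220818 = 0.05719 M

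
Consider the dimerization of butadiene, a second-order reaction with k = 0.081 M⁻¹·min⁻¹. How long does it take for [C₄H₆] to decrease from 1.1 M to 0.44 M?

16.84 min

Step 1: For second-order: t = (1/[C₄H₆] - 1/[C₄H₆]₀)/k
Step 2: t = (1/0.44 - 1/1.1)/0.081
Step 3: t = (2.273 - 0.9091)/0.081
Step 4: t = 1.364/0.081 = 16.84 min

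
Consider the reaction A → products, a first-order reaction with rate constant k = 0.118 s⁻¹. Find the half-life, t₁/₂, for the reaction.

5.874 s

Step 1: For a first-order reaction, t₁/₂ = ln(2)/k
Step 2: t₁/₂ = ln(2)/0.118
Step 3: t₁/₂ = 0.6931/0.118 = 5.874 s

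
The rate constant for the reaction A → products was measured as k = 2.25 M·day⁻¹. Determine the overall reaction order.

zeroth order (0)

Step 1: The units of k for an nth-order reaction are (concentration)^(1-n)·(time)⁻¹.
Step 2: Here k has units M·day⁻¹, so the concentration exponent is 1.
Step 3: 1 - n = 1 ⇒ n = 0. The reaction is zeroth order.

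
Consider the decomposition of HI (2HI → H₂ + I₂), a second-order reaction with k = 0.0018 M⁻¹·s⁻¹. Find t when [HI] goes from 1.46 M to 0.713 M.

398.7 s

Step 1: For second-order: t = (1/[HI] - 1/[HI]₀)/k
Step 2: t = (1/0.713 - 1/1.46)/0.0018
Step 3: t = (1.403 - 0.6849)/0.0018
Step 4: t = 0.7176/0.0018 = 398.7 s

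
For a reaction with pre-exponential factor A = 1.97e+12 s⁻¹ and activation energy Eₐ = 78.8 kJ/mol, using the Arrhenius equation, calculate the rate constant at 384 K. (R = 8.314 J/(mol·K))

3.76e+01 s⁻¹

Step 1: Use the Arrhenius equation: k = A × exp(-Eₐ/RT)
Step 2: Convert Eₐ to J/mol: 78.8 kJ/mol = 78800 J/mol
Step 3: Calculate the exponent: -Eₐ/(RT) = -78800/(8.314 × 384) = -24.68226
Step 4: k = 1.97e+12 × exp(-24.68226)
Step 5: k = 1.97e+12 × 1.90823e-11 = 3.7592e+01 s⁻¹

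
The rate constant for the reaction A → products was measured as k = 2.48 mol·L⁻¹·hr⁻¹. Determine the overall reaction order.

zeroth order (0)

Step 1: The units of k for an nth-order reaction are (concentration)^(1-n)·(time)⁻¹.
Step 2: Here k has units mol·L⁻¹·hr⁻¹, so the concentration exponent is 1.
Step 3: 1 - n = 1 ⇒ n = 0. The reaction is zeroth order.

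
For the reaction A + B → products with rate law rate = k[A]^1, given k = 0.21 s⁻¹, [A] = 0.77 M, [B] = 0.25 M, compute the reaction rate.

0.1617 M/s

Step 1: The rate law is rate = k[A]^1
Step 2: Note that the rate does not depend on [B] (zero order in B).
Step 3: rate = 0.21 × (0.77)^1 = 0.1617 M/s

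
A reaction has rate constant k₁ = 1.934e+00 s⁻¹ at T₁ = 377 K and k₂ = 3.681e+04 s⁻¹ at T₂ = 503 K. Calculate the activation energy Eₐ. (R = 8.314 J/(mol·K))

123.3 kJ/mol

Step 1: Use the two-temperature Arrhenius form: ln(k₂/k₁) = -Eₐ/R × (1/T₂ - 1/T₁)
Step 2: ln(k₂/k₁) = ln(3.681e+04/1.934e+00) = ln(19033.1) = 9.85393
Step 3: 1/T₂ - 1/T₁ = 1/503 - 1/377 = -6.644483e-04 K⁻¹
Step 4: Eₐ = -R × ln(k₂/k₁) / (1/T₂ - 1/T₁) = -8.314 × 9.85393 / -6.644483e-04
Step 5: Eₐ = 1.2330e+05 J/mol = 123.3 kJ/mol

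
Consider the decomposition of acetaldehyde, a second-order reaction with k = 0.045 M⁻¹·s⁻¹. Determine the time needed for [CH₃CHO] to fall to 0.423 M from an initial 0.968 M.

29.58 s

Step 1: For second-order: t = (1/[CH₃CHO] - 1/[CH₃CHO]₀)/k
Step 2: t = (1/0.423 - 1/0.968)/0.045
Step 3: t = (2.364 - 1.033)/0.045
Step 4: t = 1.331/0.045 = 29.58 s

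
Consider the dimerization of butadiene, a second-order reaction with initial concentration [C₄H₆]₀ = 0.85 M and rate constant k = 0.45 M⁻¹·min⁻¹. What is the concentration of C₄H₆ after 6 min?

0.258 M

Step 1: For a second-order reaction: 1/[C₄H₆] = 1/[C₄H₆]₀ + kt
Step 2: 1/[C₄H₆] = 1/0.85 + 0.45 × 6
Step 3: 1/[C₄H₆] = 1.176 + 2.7 = 3.876
Step 4: [C₄H₆] = 1/3.876 = 0.258 M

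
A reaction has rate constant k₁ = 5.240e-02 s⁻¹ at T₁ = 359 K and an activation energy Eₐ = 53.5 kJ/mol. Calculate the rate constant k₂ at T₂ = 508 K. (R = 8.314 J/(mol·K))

1.006e+01 s⁻¹

Step 1: Use the two-temperature Arrhenius form: ln(k₂/k₁) = -Eₐ/R × (1/T₂ - 1/T₁)
Step 2: Convert Eₐ to J/mol: 53.5 kJ/mol = 53500 J/mol
Step 3: 1/T₂ - 1/T₁ = 1/508 - 1/359 = -8.170114e-04 K⁻¹
Step 4: ln(k₂/k₁) = -53500/8.314 × -8.170114e-04 = 5.25741
Step 5: k₂ = k₁ × exp(5.25741) = 5.240e-02 × 1.91984e+02 = 1.006e+01 s⁻¹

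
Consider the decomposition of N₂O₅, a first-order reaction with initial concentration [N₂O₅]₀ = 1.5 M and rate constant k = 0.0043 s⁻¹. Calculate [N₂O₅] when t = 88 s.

1.027 M

Step 1: For a first-order reaction: [N₂O₅] = [N₂O₅]₀ × e^(-kt)
Step 2: [N₂O₅] = 1.5 × e^(-0.0043 × 88)
Step 3: [N₂O₅] = 1.5 × e^(-0.3784)
Step 4: [N₂O₅] = 1.5 × 0.684956 = 1.027 M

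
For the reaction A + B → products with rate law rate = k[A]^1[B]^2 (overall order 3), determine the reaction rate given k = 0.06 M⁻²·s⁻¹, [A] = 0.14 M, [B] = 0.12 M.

0.000121 M/s

Step 1: The rate law is rate = k[A]^1[B]^2, overall order = 1+2 = 3
Step 2: Substitute values: rate = 0.06 × (0.14)^1 × (0.12)^2
Step 3: rate = 0.06 × 0.14 × 0.0144 = 0.00012096 M/s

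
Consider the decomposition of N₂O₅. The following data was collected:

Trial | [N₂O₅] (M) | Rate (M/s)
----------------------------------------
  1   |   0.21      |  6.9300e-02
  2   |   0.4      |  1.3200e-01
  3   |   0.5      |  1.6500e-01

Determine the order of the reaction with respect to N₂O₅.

first order (1)

Step 1: Compare trials to find order n where rate₂/rate₁ = ([N₂O₅]₂/[N₂O₅]₁)^n
Step 2: rate₂/rate₁ = 1.3200e-01/6.9300e-02 = 1.905
Step 3: [N₂O₅]₂/[N₂O₅]₁ = 0.4/0.21 = 1.905
Step 4: n = ln(1.905)/ln(1.905) = 1.00 ≈ 1
Step 5: The reaction is first order in N₂O₅.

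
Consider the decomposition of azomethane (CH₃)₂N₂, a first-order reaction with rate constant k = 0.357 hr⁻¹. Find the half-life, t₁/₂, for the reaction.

1.942 hr

Step 1: For a first-order reaction, t₁/₂ = ln(2)/k
Step 2: t₁/₂ = ln(2)/0.357
Step 3: t₁/₂ = 0.6931/0.357 = 1.942 hr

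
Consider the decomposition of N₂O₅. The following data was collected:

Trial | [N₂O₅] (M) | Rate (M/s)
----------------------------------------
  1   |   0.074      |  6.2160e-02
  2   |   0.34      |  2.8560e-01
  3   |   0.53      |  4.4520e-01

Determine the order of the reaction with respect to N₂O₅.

first order (1)

Step 1: Compare trials to find order n where rate₂/rate₁ = ([N₂O₅]₂/[N₂O₅]₁)^n
Step 2: rate₂/rate₁ = 2.8560e-01/6.2160e-02 = 4.595
Step 3: [N₂O₅]₂/[N₂O₅]₁ = 0.34/0.074 = 4.595
Step 4: n = ln(4.595)/ln(4.595) = 1.00 ≈ 1
Step 5: The reaction is first order in N₂O₅.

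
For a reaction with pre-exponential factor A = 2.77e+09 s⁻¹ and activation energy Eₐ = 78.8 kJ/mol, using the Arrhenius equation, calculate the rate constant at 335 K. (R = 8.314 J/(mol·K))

1.43e-03 s⁻¹

Step 1: Use the Arrhenius equation: k = A × exp(-Eₐ/RT)
Step 2: Convert Eₐ to J/mol: 78.8 kJ/mol = 78800 J/mol
Step 3: Calculate the exponent: -Eₐ/(RT) = -78800/(8.314 × 335) = -28.29250
Step 4: k = 2.77e+09 × exp(-28.29250)
Step 5: k = 2.77e+09 × 5.16088e-13 = 1.4296e-03 s⁻¹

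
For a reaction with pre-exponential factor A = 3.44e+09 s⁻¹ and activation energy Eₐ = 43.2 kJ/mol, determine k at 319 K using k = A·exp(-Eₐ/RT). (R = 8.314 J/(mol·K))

2.90e+02 s⁻¹

Step 1: Use the Arrhenius equation: k = A × exp(-Eₐ/RT)
Step 2: Convert Eₐ to J/mol: 43.2 kJ/mol = 43200 J/mol
Step 3: Calculate the exponent: -Eₐ/(RT) = -43200/(8.314 × 319) = -16.28857
Step 4: k = 3.44e+09 × exp(-16.28857)
Step 5: k = 3.44e+09 × 8.43265e-08 = 2.9008e+02 s⁻¹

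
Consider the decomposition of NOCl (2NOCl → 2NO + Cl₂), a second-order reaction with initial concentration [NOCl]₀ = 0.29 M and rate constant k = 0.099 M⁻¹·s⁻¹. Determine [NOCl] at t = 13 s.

0.2112 M

Step 1: For a second-order reaction: 1/[NOCl] = 1/[NOCl]₀ + kt
Step 2: 1/[NOCl] = 1/0.29 + 0.099 × 13
Step 3: 1/[NOCl] = 3.448 + 1.287 = 4.735
Step 4: [NOCl] = 1/4.735 = 0.2112 M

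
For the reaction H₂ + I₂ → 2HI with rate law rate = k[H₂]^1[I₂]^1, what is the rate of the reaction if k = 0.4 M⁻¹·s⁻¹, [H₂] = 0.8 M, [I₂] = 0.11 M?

0.0352 M/s

Step 1: The rate law is rate = k[H₂]^1[I₂]^1
Step 2: Substitute: rate = 0.4 × (0.8)^1 × (0.11)^1
Step 3: rate = 0.4 × 0.8 × 0.11 = 0.0352 M/s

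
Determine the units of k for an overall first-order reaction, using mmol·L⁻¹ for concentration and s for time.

s⁻¹

Step 1: For overall order n, rate = k × (concentration)^n.
Step 2: Rate has units mmol·L⁻¹·s⁻¹; concentration term has units (mmol·L⁻¹)^1.
Step 3: k = rate / (concentration)^n, so units of k = (mmol·L⁻¹)^(1-1)·s⁻¹ = s⁻¹.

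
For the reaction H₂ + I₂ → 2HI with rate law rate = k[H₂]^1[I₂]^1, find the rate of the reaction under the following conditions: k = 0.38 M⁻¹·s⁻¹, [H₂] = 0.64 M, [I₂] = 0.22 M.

0.0535 M/s

Step 1: The rate law is rate = k[H₂]^1[I₂]^1
Step 2: Substitute: rate = 0.38 × (0.64)^1 × (0.22)^1
Step 3: rate = 0.38 × 0.64 × 0.22 = 0.053504 M/s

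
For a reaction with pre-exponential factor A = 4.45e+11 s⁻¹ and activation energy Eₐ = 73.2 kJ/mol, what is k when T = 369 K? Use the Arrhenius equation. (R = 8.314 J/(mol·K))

1.93e+01 s⁻¹

Step 1: Use the Arrhenius equation: k = A × exp(-Eₐ/RT)
Step 2: Convert Eₐ to J/mol: 73.2 kJ/mol = 73200 J/mol
Step 3: Calculate the exponent: -Eₐ/(RT) = -73200/(8.314 × 369) = -23.86023
Step 4: k = 4.45e+11 × exp(-23.86023)
Step 5: k = 4.45e+11 × 4.34144e-11 = 1.9319e+01 s⁻¹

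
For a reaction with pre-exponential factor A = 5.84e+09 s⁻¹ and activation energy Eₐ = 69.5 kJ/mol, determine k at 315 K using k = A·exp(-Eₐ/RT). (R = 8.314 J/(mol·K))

1.74e-02 s⁻¹

Step 1: Use the Arrhenius equation: k = A × exp(-Eₐ/RT)
Step 2: Convert Eₐ to J/mol: 69.5 kJ/mol = 69500 J/mol
Step 3: Calculate the exponent: -Eₐ/(RT) = -69500/(8.314 × 315) = -26.53776
Step 4: k = 5.84e+09 × exp(-26.53776)
Step 5: k = 5.84e+09 × 2.98399e-12 = 1.7427e-02 s⁻¹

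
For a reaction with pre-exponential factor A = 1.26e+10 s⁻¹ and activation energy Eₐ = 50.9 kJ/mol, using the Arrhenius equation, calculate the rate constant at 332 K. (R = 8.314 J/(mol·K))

1.24e+02 s⁻¹

Step 1: Use the Arrhenius equation: k = A × exp(-Eₐ/RT)
Step 2: Convert Eₐ to J/mol: 50.9 kJ/mol = 50900 J/mol
Step 3: Calculate the exponent: -Eₐ/(RT) = -50900/(8.314 × 332) = -18.44037
Step 4: k = 1.26e+10 × exp(-18.44037)
Step 5: k = 1.26e+10 × 9.80503e-09 = 1.2354e+02 s⁻¹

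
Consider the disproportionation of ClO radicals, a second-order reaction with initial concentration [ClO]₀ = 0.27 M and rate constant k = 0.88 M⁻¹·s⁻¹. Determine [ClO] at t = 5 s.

0.1234 M

Step 1: For a second-order reaction: 1/[ClO] = 1/[ClO]₀ + kt
Step 2: 1/[ClO] = 1/0.27 + 0.88 × 5
Step 3: 1/[ClO] = 3.704 + 4.4 = 8.104
Step 4: [ClO] = 1/8.104 = 0.1234 M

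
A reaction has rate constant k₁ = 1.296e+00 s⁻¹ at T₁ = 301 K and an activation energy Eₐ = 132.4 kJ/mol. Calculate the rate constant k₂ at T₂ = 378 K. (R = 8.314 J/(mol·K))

6.211e+04 s⁻¹

Step 1: Use the two-temperature Arrhenius form: ln(k₂/k₁) = -Eₐ/R × (1/T₂ - 1/T₁)
Step 2: Convert Eₐ to J/mol: 132.4 kJ/mol = 132400 J/mol
Step 3: 1/T₂ - 1/T₁ = 1/378 - 1/301 = -6.767565e-04 K⁻¹
Step 4: ln(k₂/k₁) = -132400/8.314 × -6.767565e-04 = 10.77731
Step 5: k₂ = k₁ × exp(10.77731) = 1.296e+00 × 4.79210e+04 = 6.211e+04 s⁻¹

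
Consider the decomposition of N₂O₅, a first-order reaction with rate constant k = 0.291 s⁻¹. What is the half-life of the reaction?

2.382 s

Step 1: For a first-order reaction, t₁/₂ = ln(2)/k
Step 2: t₁/₂ = ln(2)/0.291
Step 3: t₁/₂ = 0.6931/0.291 = 2.382 s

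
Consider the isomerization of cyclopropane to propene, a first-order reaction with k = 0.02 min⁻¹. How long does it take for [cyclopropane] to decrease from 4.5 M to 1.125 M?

69.31 min

Step 1: For first-order: t = ln([cyclopropane]₀/[cyclopropane])/k
Step 2: t = ln(4.5/1.125)/0.02
Step 3: t = ln(4)/0.02
Step 4: t = 1.386/0.02 = 69.31 min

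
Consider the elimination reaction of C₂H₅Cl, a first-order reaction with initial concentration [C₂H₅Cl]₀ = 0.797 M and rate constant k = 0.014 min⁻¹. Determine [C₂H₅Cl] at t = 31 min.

0.5164 M

Step 1: For a first-order reaction: [C₂H₅Cl] = [C₂H₅Cl]₀ × e^(-kt)
Step 2: [C₂H₅Cl] = 0.797 × e^(-0.014 × 31)
Step 3: [C₂H₅Cl] = 0.797 × e^(-0.434)
Step 4: [C₂H₅Cl] = 0.797 × 0.647912 = 0.5164 M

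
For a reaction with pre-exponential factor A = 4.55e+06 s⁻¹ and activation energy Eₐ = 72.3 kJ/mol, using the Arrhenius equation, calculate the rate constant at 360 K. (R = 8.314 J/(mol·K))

1.47e-04 s⁻¹

Step 1: Use the Arrhenius equation: k = A × exp(-Eₐ/RT)
Step 2: Convert Eₐ to J/mol: 72.3 kJ/mol = 72300 J/mol
Step 3: Calculate the exponent: -Eₐ/(RT) = -72300/(8.314 × 360) = -24.15604
Step 4: k = 4.55e+06 × exp(-24.15604)
Step 5: k = 4.55e+06 × 3.22972e-11 = 1.4695e-04 s⁻¹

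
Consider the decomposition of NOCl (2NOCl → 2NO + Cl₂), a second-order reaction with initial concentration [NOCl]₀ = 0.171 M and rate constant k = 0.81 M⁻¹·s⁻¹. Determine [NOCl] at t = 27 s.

0.03608 M

Step 1: For a second-order reaction: 1/[NOCl] = 1/[NOCl]₀ + kt
Step 2: 1/[NOCl] = 1/0.171 + 0.81 × 27
Step 3: 1/[NOCl] = 5.848 + 21.87 = 27.72
Step 4: [NOCl] = 1/27.72 = 0.03608 M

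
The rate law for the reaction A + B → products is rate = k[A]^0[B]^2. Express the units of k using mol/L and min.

(mol/L)⁻¹·min⁻¹

Step 1: Overall order = 0 + 2 = 2.
Step 2: rate has units mol/L·min⁻¹; [A]^0[B]^2 has units (mol/L)^2.
Step 3: k = rate/([A]^0[B]^2), so units of k = (mol/L)^(1-2)·min⁻¹ = (mol/L)⁻¹·min⁻¹.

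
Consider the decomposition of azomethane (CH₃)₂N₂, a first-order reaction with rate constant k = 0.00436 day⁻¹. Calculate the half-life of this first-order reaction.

159 day

Step 1: For a first-order reaction, t₁/₂ = ln(2)/k
Step 2: t₁/₂ = ln(2)/0.00436
Step 3: t₁/₂ = 0.6931/0.00436 = 159 day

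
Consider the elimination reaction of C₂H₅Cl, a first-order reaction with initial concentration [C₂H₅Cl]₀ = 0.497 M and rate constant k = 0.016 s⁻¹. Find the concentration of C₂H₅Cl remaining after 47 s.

0.2343 M

Step 1: For a first-order reaction: [C₂H₅Cl] = [C₂H₅Cl]₀ × e^(-kt)
Step 2: [C₂H₅Cl] = 0.497 × e^(-0.016 × 47)
Step 3: [C₂H₅Cl] = 0.497 × e^(-0.752)
Step 4: [C₂H₅Cl] = 0.497 × 0.471423 = 0.2343 M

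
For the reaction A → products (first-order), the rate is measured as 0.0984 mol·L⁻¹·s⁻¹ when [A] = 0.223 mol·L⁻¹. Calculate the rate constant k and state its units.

0.4413 s⁻¹

Step 1: rate = k[A]^1, so k = rate / [A]^1.
Step 2: k = 0.0984 / (0.223)^1 = 0.0984 / 0.223.
Step 3: k = 0.4413 s⁻¹.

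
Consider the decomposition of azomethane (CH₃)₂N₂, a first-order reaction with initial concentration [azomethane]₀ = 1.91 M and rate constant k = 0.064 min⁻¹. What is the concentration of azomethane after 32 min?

0.2464 M

Step 1: For a first-order reaction: [azomethane] = [azomethane]₀ × e^(-kt)
Step 2: [azomethane] = 1.91 × e^(-0.064 × 32)
Step 3: [azomethane] = 1.91 × e^(-2.048)
Step 4: [azomethane] = 1.91 × 0.128993 = 0.2464 M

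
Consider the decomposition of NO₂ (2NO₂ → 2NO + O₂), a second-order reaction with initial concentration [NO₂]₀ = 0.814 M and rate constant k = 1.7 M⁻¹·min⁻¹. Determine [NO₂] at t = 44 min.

0.01315 M

Step 1: For a second-order reaction: 1/[NO₂] = 1/[NO₂]₀ + kt
Step 2: 1/[NO₂] = 1/0.814 + 1.7 × 44
Step 3: 1/[NO₂] = 1.229 + 74.8 = 76.03
Step 4: [NO₂] = 1/76.03 = 0.01315 M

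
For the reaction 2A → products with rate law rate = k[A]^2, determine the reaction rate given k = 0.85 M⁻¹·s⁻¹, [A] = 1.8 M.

2.754 M/s

Step 1: Identify the rate law: rate = k[A]^2
Step 2: Substitute values: rate = 0.85 × (1.8)^2
Step 3: Calculate: rate = 0.85 × 3.24 = 2.754 M/s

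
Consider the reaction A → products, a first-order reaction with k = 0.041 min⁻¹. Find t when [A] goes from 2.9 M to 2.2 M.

6.738 min

Step 1: For first-order: t = ln([A]₀/[A])/k
Step 2: t = ln(2.9/2.2)/0.041
Step 3: t = ln(1.318)/0.041
Step 4: t = 0.2763/0.041 = 6.738 min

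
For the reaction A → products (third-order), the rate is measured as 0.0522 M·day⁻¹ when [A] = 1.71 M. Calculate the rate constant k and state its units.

0.01044 M⁻²·day⁻¹

Step 1: rate = k[A]^3, so k = rate / [A]^3.
Step 2: k = 0.0522 / (1.71)^3 = 0.0522 / 5.
Step 3: k = 0.01044 M⁻²·day⁻¹.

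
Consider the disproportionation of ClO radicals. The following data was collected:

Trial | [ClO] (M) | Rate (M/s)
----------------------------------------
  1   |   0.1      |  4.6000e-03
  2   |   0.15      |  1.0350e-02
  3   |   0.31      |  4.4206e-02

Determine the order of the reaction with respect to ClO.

second order (2)

Step 1: Compare trials to find order n where rate₂/rate₁ = ([ClO]₂/[ClO]₁)^n
Step 2: rate₂/rate₁ = 1.0350e-02/4.6000e-03 = 2.25
Step 3: [ClO]₂/[ClO]₁ = 0.15/0.1 = 1.5
Step 4: n = ln(2.25)/ln(1.5) = 2.00 ≈ 2
Step 5: The reaction is second order in ClO.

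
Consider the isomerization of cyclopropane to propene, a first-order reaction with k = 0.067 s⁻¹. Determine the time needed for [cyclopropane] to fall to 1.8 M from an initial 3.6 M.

10.35 s

Step 1: For first-order: t = ln([cyclopropane]₀/[cyclopropane])/k
Step 2: t = ln(3.6/1.8)/0.067
Step 3: t = ln(2)/0.067
Step 4: t = 0.6931/0.067 = 10.35 s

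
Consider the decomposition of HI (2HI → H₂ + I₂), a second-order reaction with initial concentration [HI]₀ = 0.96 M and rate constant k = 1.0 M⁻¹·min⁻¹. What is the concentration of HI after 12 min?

0.07668 M

Step 1: For a second-order reaction: 1/[HI] = 1/[HI]₀ + kt
Step 2: 1/[HI] = 1/0.96 + 1.0 × 12
Step 3: 1/[HI] = 1.042 + 12 = 13.04
Step 4: [HI] = 1/13.04 = 0.07668 M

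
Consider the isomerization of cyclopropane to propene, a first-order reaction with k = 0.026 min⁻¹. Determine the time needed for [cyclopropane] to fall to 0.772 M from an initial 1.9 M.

34.64 min

Step 1: For first-order: t = ln([cyclopropane]₀/[cyclopropane])/k
Step 2: t = ln(1.9/0.772)/0.026
Step 3: t = ln(2.461)/0.026
Step 4: t = 0.9006/0.026 = 34.64 min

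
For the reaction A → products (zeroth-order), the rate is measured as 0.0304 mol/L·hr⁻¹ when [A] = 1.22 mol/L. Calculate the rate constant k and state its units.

0.0304 mol/L·hr⁻¹

Step 1: For a zeroth-order reaction, rate = k (independent of concentration).
Step 2: k = rate = 0.0304 mol/L·hr⁻¹.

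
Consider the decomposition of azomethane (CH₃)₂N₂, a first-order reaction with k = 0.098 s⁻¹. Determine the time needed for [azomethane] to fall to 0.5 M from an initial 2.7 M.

17.21 s

Step 1: For first-order: t = ln([azomethane]₀/[azomethane])/k
Step 2: t = ln(2.7/0.5)/0.098
Step 3: t = ln(5.4)/0.098
Step 4: t = 1.686/0.098 = 17.21 s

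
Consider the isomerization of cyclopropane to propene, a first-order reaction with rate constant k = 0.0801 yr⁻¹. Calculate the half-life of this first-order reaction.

8.654 yr

Step 1: For a first-order reaction, t₁/₂ = ln(2)/k
Step 2: t₁/₂ = ln(2)/0.0801
Step 3: t₁/₂ = 0.6931/0.0801 = 8.654 yr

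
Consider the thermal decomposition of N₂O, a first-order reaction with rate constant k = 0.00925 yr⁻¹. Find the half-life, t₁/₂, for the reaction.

74.93 yr

Step 1: For a first-order reaction, t₁/₂ = ln(2)/k
Step 2: t₁/₂ = ln(2)/0.00925
Step 3: t₁/₂ = 0.6931/0.00925 = 74.93 yr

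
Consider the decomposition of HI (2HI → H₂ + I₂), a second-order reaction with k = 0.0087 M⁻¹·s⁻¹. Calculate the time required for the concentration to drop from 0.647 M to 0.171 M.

494.5 s

Step 1: For second-order: t = (1/[HI] - 1/[HI]₀)/k
Step 2: t = (1/0.171 - 1/0.647)/0.0087
Step 3: t = (5.848 - 1.546)/0.0087
Step 4: t = 4.302/0.0087 = 494.5 s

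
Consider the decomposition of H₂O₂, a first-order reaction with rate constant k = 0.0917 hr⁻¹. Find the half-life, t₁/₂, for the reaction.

7.559 hr

Step 1: For a first-order reaction, t₁/₂ = ln(2)/k
Step 2: t₁/₂ = ln(2)/0.0917
Step 3: t₁/₂ = 0.6931/0.0917 = 7.559 hr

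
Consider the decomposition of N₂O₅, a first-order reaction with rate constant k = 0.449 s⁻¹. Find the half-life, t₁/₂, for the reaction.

1.544 s

Step 1: For a first-order reaction, t₁/₂ = ln(2)/k
Step 2: t₁/₂ = ln(2)/0.449
Step 3: t₁/₂ = 0.6931/0.449 = 1.544 s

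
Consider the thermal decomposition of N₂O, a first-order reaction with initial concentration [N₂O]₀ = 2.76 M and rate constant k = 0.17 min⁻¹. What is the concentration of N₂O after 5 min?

1.18 M

Step 1: For a first-order reaction: [N₂O] = [N₂O]₀ × e^(-kt)
Step 2: [N₂O] = 2.76 × e^(-0.17 × 5)
Step 3: [N₂O] = 2.76 × e^(-0.85)
Step 4: [N₂O] = 2.76 × 0.427415 = 1.18 M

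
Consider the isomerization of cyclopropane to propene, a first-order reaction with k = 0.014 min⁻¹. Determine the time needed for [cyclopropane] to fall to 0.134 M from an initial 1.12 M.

151.7 min

Step 1: For first-order: t = ln([cyclopropane]₀/[cyclopropane])/k
Step 2: t = ln(1.12/0.134)/0.014
Step 3: t = ln(8.358)/0.014
Step 4: t = 2.123/0.014 = 151.7 min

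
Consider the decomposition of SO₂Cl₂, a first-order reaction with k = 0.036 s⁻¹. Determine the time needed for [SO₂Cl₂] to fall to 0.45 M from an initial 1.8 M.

38.51 s

Step 1: For first-order: t = ln([SO₂Cl₂]₀/[SO₂Cl₂])/k
Step 2: t = ln(1.8/0.45)/0.036
Step 3: t = ln(4)/0.036
Step 4: t = 1.386/0.036 = 38.51 s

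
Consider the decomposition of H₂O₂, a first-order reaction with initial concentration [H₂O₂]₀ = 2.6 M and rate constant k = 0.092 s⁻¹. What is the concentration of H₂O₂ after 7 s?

1.365 M

Step 1: For a first-order reaction: [H₂O₂] = [H₂O₂]₀ × e^(-kt)
Step 2: [H₂O₂] = 2.6 × e^(-0.092 × 7)
Step 3: [H₂O₂] = 2.6 × e^(-0.644)
Step 4: [H₂O₂] = 2.6 × 0.525187 = 1.365 M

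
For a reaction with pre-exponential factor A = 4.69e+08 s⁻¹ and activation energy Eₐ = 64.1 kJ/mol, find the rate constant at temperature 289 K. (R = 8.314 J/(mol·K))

1.22e-03 s⁻¹

Step 1: Use the Arrhenius equation: k = A × exp(-Eₐ/RT)
Step 2: Convert Eₐ to J/mol: 64.1 kJ/mol = 64100 J/mol
Step 3: Calculate the exponent: -Eₐ/(RT) = -64100/(8.314 × 289) = -26.67781
Step 4: k = 4.69e+08 × exp(-26.67781)
Step 5: k = 4.69e+08 × 2.59403e-12 = 1.2166e-03 s⁻¹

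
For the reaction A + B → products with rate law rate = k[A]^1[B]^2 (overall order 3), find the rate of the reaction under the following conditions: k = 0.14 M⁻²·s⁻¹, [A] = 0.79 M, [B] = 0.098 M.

0.001062 M/s

Step 1: The rate law is rate = k[A]^1[B]^2, overall order = 1+2 = 3
Step 2: Substitute values: rate = 0.14 × (0.79)^1 × (0.098)^2
Step 3: rate = 0.14 × 0.79 × 0.009604 = 0.0010622 M/s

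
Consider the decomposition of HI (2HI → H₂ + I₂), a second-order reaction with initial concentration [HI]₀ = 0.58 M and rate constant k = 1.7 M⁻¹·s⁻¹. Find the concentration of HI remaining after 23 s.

0.0245 M

Step 1: For a second-order reaction: 1/[HI] = 1/[HI]₀ + kt
Step 2: 1/[HI] = 1/0.58 + 1.7 × 23
Step 3: 1/[HI] = 1.724 + 39.1 = 40.82
Step 4: [HI] = 1/40.82 = 0.0245 M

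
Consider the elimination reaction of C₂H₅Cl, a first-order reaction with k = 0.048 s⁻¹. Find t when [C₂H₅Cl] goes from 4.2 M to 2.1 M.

14.44 s

Step 1: For first-order: t = ln([C₂H₅Cl]₀/[C₂H₅Cl])/k
Step 2: t = ln(4.2/2.1)/0.048
Step 3: t = ln(2)/0.048
Step 4: t = 0.6931/0.048 = 14.44 s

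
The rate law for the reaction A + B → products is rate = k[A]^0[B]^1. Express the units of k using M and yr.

yr⁻¹

Step 1: Overall order = 0 + 1 = 1.
Step 2: rate has units M·yr⁻¹; [A]^0[B]^1 has units M^1.
Step 3: k = rate/([A]^0[B]^1), so units of k = M^(1-1)·yr⁻¹ = yr⁻¹.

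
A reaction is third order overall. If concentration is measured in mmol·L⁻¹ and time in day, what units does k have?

(mmol·L⁻¹)⁻²·day⁻¹

Step 1: For overall order n, rate = k × (concentration)^n.
Step 2: Rate has units mmol·L⁻¹·day⁻¹; concentration term has units (mmol·L⁻¹)^3.
Step 3: k = rate / (concentration)^n, so units of k = (mmol·L⁻¹)^(1-3)·day⁻¹ = (mmol·L⁻¹)⁻²·day⁻¹.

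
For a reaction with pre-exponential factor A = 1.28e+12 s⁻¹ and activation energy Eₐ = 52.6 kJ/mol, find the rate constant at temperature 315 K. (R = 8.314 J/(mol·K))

2.42e+03 s⁻¹

Step 1: Use the Arrhenius equation: k = A × exp(-Eₐ/RT)
Step 2: Convert Eₐ to J/mol: 52.6 kJ/mol = 52600 J/mol
Step 3: Calculate the exponent: -Eₐ/(RT) = -52600/(8.314 × 315) = -20.08469
Step 4: k = 1.28e+12 × exp(-20.08469)
Step 5: k = 1.28e+12 × 1.89378e-09 = 2.4240e+03 s⁻¹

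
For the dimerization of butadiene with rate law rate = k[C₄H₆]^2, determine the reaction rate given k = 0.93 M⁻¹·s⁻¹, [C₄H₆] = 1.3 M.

1.572 M/s

Step 1: Identify the rate law: rate = k[C₄H₆]^2
Step 2: Substitute values: rate = 0.93 × (1.3)^2
Step 3: Calculate: rate = 0.93 × 1.69 = 1.5717 M/s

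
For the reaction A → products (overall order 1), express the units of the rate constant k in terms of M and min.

min⁻¹

Step 1: For overall order n, rate = k × (concentration)^n.
Step 2: Rate has units M·min⁻¹; concentration term has units M^1.
Step 3: k = rate / (concentration)^n, so units of k = M^(1-1)·min⁻¹ = min⁻¹.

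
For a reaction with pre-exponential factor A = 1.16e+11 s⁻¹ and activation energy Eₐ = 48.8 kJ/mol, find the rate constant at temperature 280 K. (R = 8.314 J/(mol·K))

9.13e+01 s⁻¹

Step 1: Use the Arrhenius equation: k = A × exp(-Eₐ/RT)
Step 2: Convert Eₐ to J/mol: 48.8 kJ/mol = 48800 J/mol
Step 3: Calculate the exponent: -Eₐ/(RT) = -48800/(8.314 × 280) = -20.96292
Step 4: k = 1.16e+11 × exp(-20.96292)
Step 5: k = 1.16e+11 × 7.86900e-10 = 9.1280e+01 s⁻¹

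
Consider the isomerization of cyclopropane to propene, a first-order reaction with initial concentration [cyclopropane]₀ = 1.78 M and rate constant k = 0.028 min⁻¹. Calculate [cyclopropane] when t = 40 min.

0.5808 M

Step 1: For a first-order reaction: [cyclopropane] = [cyclopropane]₀ × e^(-kt)
Step 2: [cyclopropane] = 1.78 × e^(-0.028 × 40)
Step 3: [cyclopropane] = 1.78 × e^(-1.12)
Step 4: [cyclopropane] = 1.78 × 0.32628 = 0.5808 M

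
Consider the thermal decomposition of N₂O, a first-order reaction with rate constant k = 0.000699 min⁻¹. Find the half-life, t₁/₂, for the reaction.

991.6 min

Step 1: For a first-order reaction, t₁/₂ = ln(2)/k
Step 2: t₁/₂ = ln(2)/0.000699
Step 3: t₁/₂ = 0.6931/0.000699 = 991.6 min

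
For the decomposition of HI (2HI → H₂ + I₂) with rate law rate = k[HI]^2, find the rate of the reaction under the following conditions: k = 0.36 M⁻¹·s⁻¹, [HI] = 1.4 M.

0.7056 M/s

Step 1: Identify the rate law: rate = k[HI]^2
Step 2: Substitute values: rate = 0.36 × (1.4)^2
Step 3: Calculate: rate = 0.36 × 1.96 = 0.7056 M/s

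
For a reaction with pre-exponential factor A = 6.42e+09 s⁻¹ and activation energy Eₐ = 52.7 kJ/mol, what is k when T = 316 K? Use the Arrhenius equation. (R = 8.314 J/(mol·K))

1.25e+01 s⁻¹

Step 1: Use the Arrhenius equation: k = A × exp(-Eₐ/RT)
Step 2: Convert Eₐ to J/mol: 52.7 kJ/mol = 52700 J/mol
Step 3: Calculate the exponent: -Eₐ/(RT) = -52700/(8.314 × 316) = -20.05920
Step 4: k = 6.42e+09 × exp(-20.05920)
Step 5: k = 6.42e+09 × 1.94267e-09 = 1.2472e+01 s⁻¹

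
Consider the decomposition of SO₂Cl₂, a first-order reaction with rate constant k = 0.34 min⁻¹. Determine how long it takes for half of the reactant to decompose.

2.039 min

Step 1: For a first-order reaction, t₁/₂ = ln(2)/k
Step 2: t₁/₂ = ln(2)/0.34
Step 3: t₁/₂ = 0.6931/0.34 = 2.039 min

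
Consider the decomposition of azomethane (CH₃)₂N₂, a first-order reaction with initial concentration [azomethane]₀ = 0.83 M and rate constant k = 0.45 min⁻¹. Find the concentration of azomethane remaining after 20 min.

0.0001024 M

Step 1: For a first-order reaction: [azomethane] = [azomethane]₀ × e^(-kt)
Step 2: [azomethane] = 0.83 × e^(-0.45 × 20)
Step 3: [azomethane] = 0.83 × e^(-9)
Step 4: [azomethane] = 0.83 × 0.00012341 = 0.0001024 M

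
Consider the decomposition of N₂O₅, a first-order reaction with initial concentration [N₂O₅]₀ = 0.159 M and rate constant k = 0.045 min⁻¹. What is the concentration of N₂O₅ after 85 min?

0.003469 M

Step 1: For a first-order reaction: [N₂O₅] = [N₂O₅]₀ × e^(-kt)
Step 2: [N₂O₅] = 0.159 × e^(-0.045 × 85)
Step 3: [N₂O₅] = 0.159 × e^(-3.825)
Step 4: [N₂O₅] = 0.159 × 0.0218184 = 0.003469 M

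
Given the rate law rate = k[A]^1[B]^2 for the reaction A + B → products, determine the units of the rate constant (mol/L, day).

(mol/L)⁻²·day⁻¹

Step 1: Overall order = 1 + 2 = 3.
Step 2: rate has units mol/L·day⁻¹; [A]^1[B]^2 has units (mol/L)^3.
Step 3: k = rate/([A]^1[B]^2), so units of k = (mol/L)^(1-3)·day⁻¹ = (mol/L)⁻²·day⁻¹.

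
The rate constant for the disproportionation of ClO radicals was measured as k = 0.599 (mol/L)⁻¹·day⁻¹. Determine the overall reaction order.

second order (2)

Step 1: The units of k for an nth-order reaction are (concentration)^(1-n)·(time)⁻¹.
Step 2: Here k has units (mol/L)⁻¹·day⁻¹, so the concentration exponent is -1.
Step 3: 1 - n = -1 ⇒ n = 2. The reaction is second order.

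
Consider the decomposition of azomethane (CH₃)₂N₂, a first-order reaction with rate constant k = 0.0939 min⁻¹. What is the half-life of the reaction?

7.382 min

Step 1: For a first-order reaction, t₁/₂ = ln(2)/k
Step 2: t₁/₂ = ln(2)/0.0939
Step 3: t₁/₂ = 0.6931/0.0939 = 7.382 min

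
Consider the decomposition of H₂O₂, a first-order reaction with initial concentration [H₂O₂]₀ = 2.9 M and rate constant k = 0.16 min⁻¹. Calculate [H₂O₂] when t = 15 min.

0.2631 M

Step 1: For a first-order reaction: [H₂O₂] = [H₂O₂]₀ × e^(-kt)
Step 2: [H₂O₂] = 2.9 × e^(-0.16 × 15)
Step 3: [H₂O₂] = 2.9 × e^(-2.4)
Step 4: [H₂O₂] = 2.9 × 0.090718 = 0.2631 M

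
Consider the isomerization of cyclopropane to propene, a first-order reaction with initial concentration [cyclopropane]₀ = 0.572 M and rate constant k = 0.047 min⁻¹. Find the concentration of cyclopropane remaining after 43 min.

0.0758 M

Step 1: For a first-order reaction: [cyclopropane] = [cyclopropane]₀ × e^(-kt)
Step 2: [cyclopropane] = 0.572 × e^(-0.047 × 43)
Step 3: [cyclopropane] = 0.572 × e^(-2.021)
Step 4: [cyclopropane] = 0.572 × 0.132523 = 0.0758 M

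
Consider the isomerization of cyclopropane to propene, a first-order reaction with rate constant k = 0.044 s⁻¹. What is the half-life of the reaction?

15.75 s

Step 1: For a first-order reaction, t₁/₂ = ln(2)/k
Step 2: t₁/₂ = ln(2)/0.044
Step 3: t₁/₂ = 0.6931/0.044 = 15.75 s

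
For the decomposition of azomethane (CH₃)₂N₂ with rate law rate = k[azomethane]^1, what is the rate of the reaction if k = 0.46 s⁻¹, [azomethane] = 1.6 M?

0.736 M/s

Step 1: Identify the rate law: rate = k[azomethane]^1
Step 2: Substitute values: rate = 0.46 × (1.6)^1
Step 3: Calculate: rate = 0.46 × 1.6 = 0.736 M/s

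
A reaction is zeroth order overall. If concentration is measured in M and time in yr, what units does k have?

M·yr⁻¹

Step 1: For overall order n, rate = k × (concentration)^n.
Step 2: Rate has units M·yr⁻¹; concentration term has units M^0.
Step 3: k = rate / (concentration)^n, so units of k = M^(1-0)·yr⁻¹ = M·yr⁻¹.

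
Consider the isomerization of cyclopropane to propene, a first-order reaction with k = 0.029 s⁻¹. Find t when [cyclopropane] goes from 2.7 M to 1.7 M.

15.95 s

Step 1: For first-order: t = ln([cyclopropane]₀/[cyclopropane])/k
Step 2: t = ln(2.7/1.7)/0.029
Step 3: t = ln(1.588)/0.029
Step 4: t = 0.4626/0.029 = 15.95 s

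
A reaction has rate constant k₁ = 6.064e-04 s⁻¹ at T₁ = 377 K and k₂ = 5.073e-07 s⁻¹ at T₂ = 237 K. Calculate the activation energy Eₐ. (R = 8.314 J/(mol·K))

37.6 kJ/mol

Step 1: Use the two-temperature Arrhenius form: ln(k₂/k₁) = -Eₐ/R × (1/T₂ - 1/T₁)
Step 2: ln(k₂/k₁) = ln(5.073e-07/6.064e-04) = ln(0.000836577) = -7.08619
Step 3: 1/T₂ - 1/T₁ = 1/237 - 1/377 = 1.566889e-03 K⁻¹
Step 4: Eₐ = -R × ln(k₂/k₁) / (1/T₂ - 1/T₁) = -8.314 × -7.08619 / 1.566889e-03
Step 5: Eₐ = 3.7600e+04 J/mol = 37.6 kJ/mol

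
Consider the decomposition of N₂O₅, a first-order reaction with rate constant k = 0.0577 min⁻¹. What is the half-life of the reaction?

12.01 min

Step 1: For a first-order reaction, t₁/₂ = ln(2)/k
Step 2: t₁/₂ = ln(2)/0.0577
Step 3: t₁/₂ = 0.6931/0.0577 = 12.01 min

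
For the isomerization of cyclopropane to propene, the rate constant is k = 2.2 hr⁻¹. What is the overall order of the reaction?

first order (1)

Step 1: The units of k for an nth-order reaction are (concentration)^(1-n)·(time)⁻¹.
Step 2: Here k has units hr⁻¹, so the concentration exponent is 0.
Step 3: 1 - n = 0 ⇒ n = 1. The reaction is first order.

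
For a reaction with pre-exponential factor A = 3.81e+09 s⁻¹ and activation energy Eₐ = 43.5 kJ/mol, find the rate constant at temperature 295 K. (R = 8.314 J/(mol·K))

7.56e+01 s⁻¹

Step 1: Use the Arrhenius equation: k = A × exp(-Eₐ/RT)
Step 2: Convert Eₐ to J/mol: 43.5 kJ/mol = 43500 J/mol
Step 3: Calculate the exponent: -Eₐ/(RT) = -43500/(8.314 × 295) = -17.73606
Step 4: k = 3.81e+09 × exp(-17.73606)
Step 5: k = 3.81e+09 × 1.98302e-08 = 7.5553e+01 s⁻¹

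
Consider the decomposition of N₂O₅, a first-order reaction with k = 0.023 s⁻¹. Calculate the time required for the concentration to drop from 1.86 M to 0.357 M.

71.77 s

Step 1: For first-order: t = ln([N₂O₅]₀/[N₂O₅])/k
Step 2: t = ln(1.86/0.357)/0.023
Step 3: t = ln(5.21)/0.023
Step 4: t = 1.651/0.023 = 71.77 s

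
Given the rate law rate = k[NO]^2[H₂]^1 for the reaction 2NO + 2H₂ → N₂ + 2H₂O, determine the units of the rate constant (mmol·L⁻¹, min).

(mmol·L⁻¹)⁻²·min⁻¹

Step 1: Overall order = 2 + 1 = 3.
Step 2: rate has units mmol·L⁻¹·min⁻¹; [NO]^2[H₂]^1 has units (mmol·L⁻¹)^3.
Step 3: k = rate/([NO]^2[H₂]^1), so units of k = (mmol·L⁻¹)^(1-3)·min⁻¹ = (mmol·L⁻¹)⁻²·min⁻¹.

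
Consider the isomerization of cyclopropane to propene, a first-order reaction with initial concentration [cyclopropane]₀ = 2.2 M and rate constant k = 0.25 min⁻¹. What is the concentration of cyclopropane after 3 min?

1.039 M

Step 1: For a first-order reaction: [cyclopropane] = [cyclopropane]₀ × e^(-kt)
Step 2: [cyclopropane] = 2.2 × e^(-0.25 × 3)
Step 3: [cyclopropane] = 2.2 × e^(-0.75)
Step 4: [cyclopropane] = 2.2 × 0.472367 = 1.039 M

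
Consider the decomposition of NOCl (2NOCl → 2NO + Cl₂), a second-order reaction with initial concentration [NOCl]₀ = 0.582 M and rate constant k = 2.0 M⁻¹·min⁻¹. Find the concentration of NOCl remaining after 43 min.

0.0114 M

Step 1: For a second-order reaction: 1/[NOCl] = 1/[NOCl]₀ + kt
Step 2: 1/[NOCl] = 1/0.582 + 2.0 × 43
Step 3: 1/[NOCl] = 1.718 + 86 = 87.72
Step 4: [NOCl] = 1/87.72 = 0.0114 M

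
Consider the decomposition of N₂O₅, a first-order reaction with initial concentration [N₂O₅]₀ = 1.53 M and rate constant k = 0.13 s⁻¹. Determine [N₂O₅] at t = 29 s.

0.03527 M

Step 1: For a first-order reaction: [N₂O₅] = [N₂O₅]₀ × e^(-kt)
Step 2: [N₂O₅] = 1.53 × e^(-0.13 × 29)
Step 3: [N₂O₅] = 1.53 × e^(-3.77)
Step 4: [N₂O₅] = 1.53 × 0.0230521 = 0.03527 M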